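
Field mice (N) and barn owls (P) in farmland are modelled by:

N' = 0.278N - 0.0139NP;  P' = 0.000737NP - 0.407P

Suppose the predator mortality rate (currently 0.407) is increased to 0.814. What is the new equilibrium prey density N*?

N* ≈ 1100

At the interior fixed point, setting dP/dt = 0 with P > 0 fixes N* = (predator death rate)/(NP coefficient) — independent of the other coefficients.
With the change, N* = 0.814/0.000737 = 1100; it rises from 552.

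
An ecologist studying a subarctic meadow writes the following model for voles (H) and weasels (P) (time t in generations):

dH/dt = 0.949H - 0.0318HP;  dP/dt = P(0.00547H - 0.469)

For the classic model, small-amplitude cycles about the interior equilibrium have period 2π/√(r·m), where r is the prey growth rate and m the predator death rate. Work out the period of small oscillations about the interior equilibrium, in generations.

T ≈ 9.42 generations

Here r = 0.949 and m = 0.469, so r·m = 0.445.
ω = √0.445 = 0.667 per generation, hence T = 2π/ω ≈ 9.42 generations.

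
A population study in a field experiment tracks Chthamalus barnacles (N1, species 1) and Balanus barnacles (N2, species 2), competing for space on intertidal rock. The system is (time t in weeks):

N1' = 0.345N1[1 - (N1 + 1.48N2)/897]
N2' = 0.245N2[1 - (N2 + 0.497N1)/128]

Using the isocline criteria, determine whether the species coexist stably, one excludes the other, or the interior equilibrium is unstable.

Compare the nullcline intercepts: K1/α12 = 897/1.48 = 606 > K2 = 128; K2/α21 = 128/0.497 = 258 < K1 = 897.
Since the inequalities point opposite ways, species 1 can invade but species 2 cannot.

species 1 excludes species 2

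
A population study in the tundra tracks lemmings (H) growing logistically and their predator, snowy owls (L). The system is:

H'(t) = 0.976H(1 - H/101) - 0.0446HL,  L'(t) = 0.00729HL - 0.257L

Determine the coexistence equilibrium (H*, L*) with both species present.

From dL/dt = 0 with L > 0: 0.00729H* = 0.257, so H* = 35.3.
Substitute into dH/dt = 0: 0.976(1 - 35.3/101) = 0.0446L*.
The bracket is 0.651, giving L* = 0.635/0.0446 = 14.2.

H* ≈ 35.3, L* ≈ 14.2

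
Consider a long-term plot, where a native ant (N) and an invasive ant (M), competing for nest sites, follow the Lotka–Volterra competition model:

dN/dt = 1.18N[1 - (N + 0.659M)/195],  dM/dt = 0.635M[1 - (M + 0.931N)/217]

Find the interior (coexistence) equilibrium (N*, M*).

N* ≈ 135, M* ≈ 91.7

Setting both brackets to zero gives the nullclines N + 0.659M = 195 and 0.931N + M = 217.
Substituting M = 217 - 0.931N into the first: N(1 - 0.659·0.931) = 195 - 0.659·217.
So N* = 52/0.386 = 135, and then M* = 217 - 0.931·135 = 91.7.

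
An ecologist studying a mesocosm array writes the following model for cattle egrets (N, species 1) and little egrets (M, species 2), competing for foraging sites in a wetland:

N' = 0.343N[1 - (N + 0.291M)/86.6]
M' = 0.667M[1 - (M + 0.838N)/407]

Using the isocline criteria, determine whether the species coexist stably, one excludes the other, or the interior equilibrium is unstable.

Compare the nullcline intercepts: K1/α12 = 86.6/0.291 = 298 < K2 = 407; K2/α21 = 407/0.838 = 486 > K1 = 86.6.
Since the inequalities point opposite ways, species 2 can invade but species 1 cannot.

species 2 excludes species 1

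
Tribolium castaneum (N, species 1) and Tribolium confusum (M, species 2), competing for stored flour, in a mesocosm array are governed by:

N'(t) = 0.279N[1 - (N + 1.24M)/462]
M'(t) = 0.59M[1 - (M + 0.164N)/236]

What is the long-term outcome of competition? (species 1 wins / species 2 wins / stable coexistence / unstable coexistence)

stable coexistence

Compare the nullcline intercepts: K1/α12 = 462/1.24 = 373 > K2 = 236; K2/α21 = 236/0.164 = 1440 > K1 = 462.
Since both inequalities hold, each species can invade when rare, so the interior equilibrium is stable.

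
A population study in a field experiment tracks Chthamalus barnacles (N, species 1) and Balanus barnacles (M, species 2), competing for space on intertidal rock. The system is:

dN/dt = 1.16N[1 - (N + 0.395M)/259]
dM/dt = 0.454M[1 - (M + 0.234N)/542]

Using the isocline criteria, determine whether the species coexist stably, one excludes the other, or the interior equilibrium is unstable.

Compare the nullcline intercepts: K1/α12 = 259/0.395 = 656 > K2 = 542; K2/α21 = 542/0.234 = 2320 > K1 = 259.
Since both inequalities hold, each species can invade when rare, so the interior equilibrium is stable.

stable coexistence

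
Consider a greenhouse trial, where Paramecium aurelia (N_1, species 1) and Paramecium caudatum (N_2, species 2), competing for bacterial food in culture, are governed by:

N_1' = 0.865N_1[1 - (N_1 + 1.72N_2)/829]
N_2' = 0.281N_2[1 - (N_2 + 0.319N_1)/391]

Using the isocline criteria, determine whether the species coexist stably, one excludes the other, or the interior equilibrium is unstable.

Compare the nullcline intercepts: K1/α12 = 829/1.72 = 482 > K2 = 391; K2/α21 = 391/0.319 = 1230 > K1 = 829.
Since both inequalities hold, each species can invade when rare, so the interior equilibrium is stable.

stable coexistence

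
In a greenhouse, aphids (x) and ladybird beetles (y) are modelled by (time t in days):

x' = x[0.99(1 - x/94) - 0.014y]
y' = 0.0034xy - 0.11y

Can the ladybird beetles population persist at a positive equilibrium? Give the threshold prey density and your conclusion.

The predator equation gives dy/dt > 0 only when x > 0.11/0.0034 = 32.4.
Without the predator, x → K = 94. Since 94 > 32.4, the predator can invade and persist.

Threshold x = 32.4; K > 32.4, so yes, the predator persists.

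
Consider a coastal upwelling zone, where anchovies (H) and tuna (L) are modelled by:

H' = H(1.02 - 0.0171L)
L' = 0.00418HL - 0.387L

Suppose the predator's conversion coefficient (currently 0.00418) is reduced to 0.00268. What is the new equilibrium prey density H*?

H* ≈ 144

At the interior fixed point, setting dL/dt = 0 with L > 0 fixes H* = (predator death rate)/(HL coefficient) — independent of the other coefficients.
With the change, H* = 0.387/0.00268 = 144; it rises from 92.6.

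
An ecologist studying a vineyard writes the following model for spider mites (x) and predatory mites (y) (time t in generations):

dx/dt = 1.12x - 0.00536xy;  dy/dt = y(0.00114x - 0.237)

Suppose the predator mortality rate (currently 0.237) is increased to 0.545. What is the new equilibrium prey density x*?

x* ≈ 478

At the interior fixed point, setting dy/dt = 0 with y > 0 fixes x* = (predator death rate)/(xy coefficient) — independent of the other coefficients.
With the change, x* = 0.545/0.00114 = 478; it rises from 208.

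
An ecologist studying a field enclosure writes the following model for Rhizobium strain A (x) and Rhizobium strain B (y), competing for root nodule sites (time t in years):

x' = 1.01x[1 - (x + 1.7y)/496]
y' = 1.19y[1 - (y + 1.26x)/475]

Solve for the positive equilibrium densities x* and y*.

Setting both brackets to zero gives the nullclines x + 1.7y = 496 and 1.26x + y = 475.
Substituting y = 475 - 1.26x into the first: x(1 - 1.7·1.26) = 496 - 1.7·475.
So x* = -312/-1.14 = 273, and then y* = 475 - 1.26·273 = 131.

x* ≈ 273, y* ≈ 131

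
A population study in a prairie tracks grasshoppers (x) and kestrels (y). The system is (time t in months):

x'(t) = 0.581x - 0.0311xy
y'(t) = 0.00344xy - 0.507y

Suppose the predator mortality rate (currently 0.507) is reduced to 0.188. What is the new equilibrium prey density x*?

At the interior fixed point, setting dy/dt = 0 with y > 0 fixes x* = (predator death rate)/(xy coefficient) — independent of the other coefficients.
With the change, x* = 0.188/0.00344 = 54.7; it falls from 147.

x* ≈ 54.7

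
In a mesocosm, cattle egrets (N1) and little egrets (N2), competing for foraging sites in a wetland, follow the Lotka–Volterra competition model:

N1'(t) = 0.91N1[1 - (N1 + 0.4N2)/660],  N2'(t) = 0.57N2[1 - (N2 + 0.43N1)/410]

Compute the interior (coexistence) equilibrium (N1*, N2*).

N1* ≈ 599, N2* ≈ 152

Setting both brackets to zero gives the nullclines N1 + 0.4N2 = 660 and 0.43N1 + N2 = 410.
Substituting N2 = 410 - 0.43N1 into the first: N1(1 - 0.4·0.43) = 660 - 0.4·410.
So N1* = 496/0.828 = 599, and then N2* = 410 - 0.43·599 = 152.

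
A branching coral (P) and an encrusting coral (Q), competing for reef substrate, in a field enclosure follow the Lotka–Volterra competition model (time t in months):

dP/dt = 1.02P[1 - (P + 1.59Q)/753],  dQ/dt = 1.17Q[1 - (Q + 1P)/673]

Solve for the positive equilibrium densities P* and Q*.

P* ≈ 537, Q* ≈ 136

Setting both brackets to zero gives the nullclines P + 1.59Q = 753 and 1P + Q = 673.
Substituting Q = 673 - 1P into the first: P(1 - 1.59·1) = 753 - 1.59·673.
So P* = -317/-0.59 = 537, and then Q* = 673 - 1·537 = 136.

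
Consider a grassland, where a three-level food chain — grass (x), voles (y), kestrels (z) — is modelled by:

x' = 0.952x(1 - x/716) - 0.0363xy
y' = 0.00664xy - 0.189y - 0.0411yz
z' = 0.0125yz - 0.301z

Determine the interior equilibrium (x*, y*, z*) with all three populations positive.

From dz/dt = 0: 0.0125y* = 0.301, so y* = 24.1.
From dx/dt = 0: 0.952(1 - x*/716) = 0.0363·24.1, giving x* = 716·(1 - 0.918) = 58.6.
From dy/dt = 0: 0.00664·58.6 - 0.189 = 0.0411z*, so z* = 0.2/0.0411 = 4.87.

x* ≈ 58.6, y* ≈ 24.1, z* ≈ 4.87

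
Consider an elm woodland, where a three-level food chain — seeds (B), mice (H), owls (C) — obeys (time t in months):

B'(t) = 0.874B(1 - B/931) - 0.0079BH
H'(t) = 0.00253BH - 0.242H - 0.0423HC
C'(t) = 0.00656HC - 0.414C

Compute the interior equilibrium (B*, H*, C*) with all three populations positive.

B* ≈ 400, H* ≈ 63.1, C* ≈ 18.2

From dC/dt = 0: 0.00656H* = 0.414, so H* = 63.1.
From dB/dt = 0: 0.874(1 - B*/931) = 0.0079·63.1, giving B* = 931·(1 - 0.57) = 400.
From dH/dt = 0: 0.00253·400 - 0.242 = 0.0423C*, so C* = 0.77/0.0423 = 18.2.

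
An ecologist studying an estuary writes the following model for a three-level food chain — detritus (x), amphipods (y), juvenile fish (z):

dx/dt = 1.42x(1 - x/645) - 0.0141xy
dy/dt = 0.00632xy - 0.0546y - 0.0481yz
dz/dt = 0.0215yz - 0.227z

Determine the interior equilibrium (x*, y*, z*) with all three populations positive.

From dz/dt = 0: 0.0215y* = 0.227, so y* = 10.6.
From dx/dt = 0: 1.42(1 - x*/645) = 0.0141·10.6, giving x* = 645·(1 - 0.105) = 577.
From dy/dt = 0: 0.00632·577 - 0.0546 = 0.0481z*, so z* = 3.59/0.0481 = 74.7.

x* ≈ 577, y* ≈ 10.6, z* ≈ 74.7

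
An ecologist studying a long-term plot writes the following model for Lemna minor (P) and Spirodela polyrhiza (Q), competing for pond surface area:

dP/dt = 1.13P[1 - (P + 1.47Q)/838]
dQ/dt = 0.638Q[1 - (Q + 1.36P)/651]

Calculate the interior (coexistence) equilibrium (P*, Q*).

P* ≈ 119, Q* ≈ 489

Setting both brackets to zero gives the nullclines P + 1.47Q = 838 and 1.36P + Q = 651.
Substituting Q = 651 - 1.36P into the first: P(1 - 1.47·1.36) = 838 - 1.47·651.
So P* = -119/-0.999 = 119, and then Q* = 651 - 1.36·119 = 489.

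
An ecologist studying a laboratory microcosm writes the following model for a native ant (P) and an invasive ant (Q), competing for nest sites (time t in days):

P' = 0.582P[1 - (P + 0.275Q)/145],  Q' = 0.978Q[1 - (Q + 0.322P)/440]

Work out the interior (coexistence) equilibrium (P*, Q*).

P* ≈ 26.3, Q* ≈ 432

Setting both brackets to zero gives the nullclines P + 0.275Q = 145 and 0.322P + Q = 440.
Substituting Q = 440 - 0.322P into the first: P(1 - 0.275·0.322) = 145 - 0.275·440.
So P* = 24/0.911 = 26.3, and then Q* = 440 - 0.322·26.3 = 432.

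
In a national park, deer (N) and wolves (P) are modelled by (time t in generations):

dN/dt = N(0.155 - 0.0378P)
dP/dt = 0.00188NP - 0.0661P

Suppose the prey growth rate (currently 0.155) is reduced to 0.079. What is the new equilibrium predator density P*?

At the interior fixed point, setting dN/dt = 0 with N > 0 fixes P* = (prey growth rate)/(NP coefficient) — independent of the other coefficients.
With the change, P* = 0.079/0.0378 = 2.09; it falls from 4.1.

P* ≈ 2.09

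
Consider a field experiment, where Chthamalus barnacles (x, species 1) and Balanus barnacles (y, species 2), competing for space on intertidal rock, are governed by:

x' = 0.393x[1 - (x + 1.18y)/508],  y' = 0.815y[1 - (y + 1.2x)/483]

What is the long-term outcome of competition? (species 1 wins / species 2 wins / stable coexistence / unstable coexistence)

Compare the nullcline intercepts: K1/α12 = 508/1.18 = 431 < K2 = 483; K2/α21 = 483/1.2 = 402 < K1 = 508.
Since both are reversed, neither can invade when rare; the interior point is a saddle.

unstable coexistence (outcome depends on initial conditions)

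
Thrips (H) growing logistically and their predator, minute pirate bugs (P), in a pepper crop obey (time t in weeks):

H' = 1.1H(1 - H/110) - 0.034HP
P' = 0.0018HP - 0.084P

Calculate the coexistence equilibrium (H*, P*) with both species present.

From dP/dt = 0 with P > 0: 0.0018H* = 0.084, so H* = 46.7.
Substitute into dH/dt = 0: 1.1(1 - 46.7/110) = 0.034P*.
The bracket is 0.576, giving P* = 0.633/0.034 = 18.6.

H* ≈ 46.7, P* ≈ 18.6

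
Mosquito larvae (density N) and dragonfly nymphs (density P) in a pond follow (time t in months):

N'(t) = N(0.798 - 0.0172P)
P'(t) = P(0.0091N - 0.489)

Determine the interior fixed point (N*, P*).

Set dP/dt = 0 with P > 0: 0.0091N - 0.489 = 0, so N* = 0.489/0.0091 = 53.7.
Set dN/dt = 0 with N > 0: 0.798 - 0.0172P = 0, so P* = 0.798/0.0172 = 46.4.

N* ≈ 53.7, P* ≈ 46.4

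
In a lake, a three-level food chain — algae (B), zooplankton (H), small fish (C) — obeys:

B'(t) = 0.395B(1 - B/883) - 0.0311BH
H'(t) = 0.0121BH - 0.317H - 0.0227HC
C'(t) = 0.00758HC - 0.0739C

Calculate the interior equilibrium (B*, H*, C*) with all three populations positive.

From dC/dt = 0: 0.00758H* = 0.0739, so H* = 9.75.
From dB/dt = 0: 0.395(1 - B*/883) = 0.0311·9.75, giving B* = 883·(1 - 0.768) = 205.
From dH/dt = 0: 0.0121·205 - 0.317 = 0.0227C*, so C* = 2.17/0.0227 = 95.4.

B* ≈ 205, H* ≈ 9.75, C* ≈ 95.4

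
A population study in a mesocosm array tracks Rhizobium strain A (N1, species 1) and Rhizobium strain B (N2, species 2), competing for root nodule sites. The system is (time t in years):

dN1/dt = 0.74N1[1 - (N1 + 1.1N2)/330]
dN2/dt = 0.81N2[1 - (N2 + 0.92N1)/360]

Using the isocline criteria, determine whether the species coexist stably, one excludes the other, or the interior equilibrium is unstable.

species 2 excludes species 1

Compare the nullcline intercepts: K1/α12 = 330/1.1 = 300 < K2 = 360; K2/α21 = 360/0.92 = 391 > K1 = 330.
Since the inequalities point opposite ways, species 2 can invade but species 1 cannot.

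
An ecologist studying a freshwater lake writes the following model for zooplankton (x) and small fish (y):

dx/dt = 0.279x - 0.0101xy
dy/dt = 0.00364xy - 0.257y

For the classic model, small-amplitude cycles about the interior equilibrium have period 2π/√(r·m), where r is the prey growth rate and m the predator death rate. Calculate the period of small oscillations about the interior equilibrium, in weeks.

T ≈ 23.5 weeks

Here r = 0.279 and m = 0.257, so r·m = 0.0717.
ω = √0.0717 = 0.268 per week, hence T = 2π/ω ≈ 23.5 weeks.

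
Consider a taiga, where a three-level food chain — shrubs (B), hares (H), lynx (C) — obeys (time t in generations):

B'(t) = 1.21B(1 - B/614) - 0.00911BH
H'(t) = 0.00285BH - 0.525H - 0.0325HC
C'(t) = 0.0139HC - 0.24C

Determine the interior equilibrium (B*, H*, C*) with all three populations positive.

From dC/dt = 0: 0.0139H* = 0.24, so H* = 17.3.
From dB/dt = 0: 1.21(1 - B*/614) = 0.00911·17.3, giving B* = 614·(1 - 0.13) = 534.
From dH/dt = 0: 0.00285·534 - 0.525 = 0.0325C*, so C* = 0.997/0.0325 = 30.7.

B* ≈ 534, H* ≈ 17.3, C* ≈ 30.7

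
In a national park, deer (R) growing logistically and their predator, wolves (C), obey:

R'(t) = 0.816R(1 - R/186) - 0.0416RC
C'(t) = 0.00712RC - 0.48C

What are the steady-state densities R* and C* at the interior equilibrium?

R* ≈ 67.4, C* ≈ 12.5

From dC/dt = 0 with C > 0: 0.00712R* = 0.48, so R* = 67.4.
Substitute into dR/dt = 0: 0.816(1 - 67.4/186) = 0.0416C*.
The bracket is 0.638, giving C* = 0.52/0.0416 = 12.5.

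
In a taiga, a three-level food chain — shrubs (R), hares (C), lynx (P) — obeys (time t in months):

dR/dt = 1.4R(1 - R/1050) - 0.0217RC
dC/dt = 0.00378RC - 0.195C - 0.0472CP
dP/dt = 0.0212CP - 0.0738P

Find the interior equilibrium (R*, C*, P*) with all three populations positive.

From dP/dt = 0: 0.0212C* = 0.0738, so C* = 3.48.
From dR/dt = 0: 1.4(1 - R*/1050) = 0.0217·3.48, giving R* = 1050·(1 - 0.054) = 993.
From dC/dt = 0: 0.00378·993 - 0.195 = 0.0472P*, so P* = 3.56/0.0472 = 75.4.

R* ≈ 993, C* ≈ 3.48, P* ≈ 75.4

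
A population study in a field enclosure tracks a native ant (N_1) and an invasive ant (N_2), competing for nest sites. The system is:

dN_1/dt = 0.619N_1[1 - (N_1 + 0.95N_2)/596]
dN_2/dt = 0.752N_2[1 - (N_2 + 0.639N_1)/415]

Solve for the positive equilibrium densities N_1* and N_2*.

N_1* ≈ 513, N_2* ≈ 86.9

Setting both brackets to zero gives the nullclines N_1 + 0.95N_2 = 596 and 0.639N_1 + N_2 = 415.
Substituting N_2 = 415 - 0.639N_1 into the first: N_1(1 - 0.95·0.639) = 596 - 0.95·415.
So N_1* = 202/0.393 = 513, and then N_2* = 415 - 0.639·513 = 86.9.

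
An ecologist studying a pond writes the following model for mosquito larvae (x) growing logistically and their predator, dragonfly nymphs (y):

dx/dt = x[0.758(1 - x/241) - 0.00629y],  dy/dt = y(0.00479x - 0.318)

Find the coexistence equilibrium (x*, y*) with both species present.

From dy/dt = 0 with y > 0: 0.00479x* = 0.318, so x* = 66.4.
Substitute into dx/dt = 0: 0.758(1 - 66.4/241) = 0.00629y*.
The bracket is 0.725, giving y* = 0.549/0.00629 = 87.3.

x* ≈ 66.4, y* ≈ 87.3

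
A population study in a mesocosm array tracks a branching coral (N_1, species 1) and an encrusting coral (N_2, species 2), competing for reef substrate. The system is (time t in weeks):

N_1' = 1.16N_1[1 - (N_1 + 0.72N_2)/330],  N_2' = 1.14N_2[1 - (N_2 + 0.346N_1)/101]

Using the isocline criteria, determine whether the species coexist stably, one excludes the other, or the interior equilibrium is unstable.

Compare the nullcline intercepts: K1/α12 = 330/0.72 = 458 > K2 = 101; K2/α21 = 101/0.346 = 292 < K1 = 330.
Since the inequalities point opposite ways, species 1 can invade but species 2 cannot.

species 1 excludes species 2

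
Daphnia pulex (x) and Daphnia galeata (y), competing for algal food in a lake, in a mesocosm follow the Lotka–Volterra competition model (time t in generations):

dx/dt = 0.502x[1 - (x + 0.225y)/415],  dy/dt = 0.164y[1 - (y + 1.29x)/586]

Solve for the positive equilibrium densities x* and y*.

x* ≈ 399, y* ≈ 71.4

Setting both brackets to zero gives the nullclines x + 0.225y = 415 and 1.29x + y = 586.
Substituting y = 586 - 1.29x into the first: x(1 - 0.225·1.29) = 415 - 0.225·586.
So x* = 283/0.71 = 399, and then y* = 586 - 1.29·399 = 71.4.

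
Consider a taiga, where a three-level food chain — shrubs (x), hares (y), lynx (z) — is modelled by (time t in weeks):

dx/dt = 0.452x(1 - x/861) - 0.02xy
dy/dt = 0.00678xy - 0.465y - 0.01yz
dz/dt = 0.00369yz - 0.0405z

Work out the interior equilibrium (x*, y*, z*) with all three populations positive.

From dz/dt = 0: 0.00369y* = 0.0405, so y* = 11.
From dx/dt = 0: 0.452(1 - x*/861) = 0.02·11, giving x* = 861·(1 - 0.486) = 443.
From dy/dt = 0: 0.00678·443 - 0.465 = 0.01z*, so z* = 2.54/0.01 = 254.

x* ≈ 443, y* ≈ 11, z* ≈ 254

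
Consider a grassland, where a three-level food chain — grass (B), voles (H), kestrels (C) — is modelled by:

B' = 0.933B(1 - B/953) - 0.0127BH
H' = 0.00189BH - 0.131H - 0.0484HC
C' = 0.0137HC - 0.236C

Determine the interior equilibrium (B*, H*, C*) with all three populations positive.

B* ≈ 730, H* ≈ 17.2, C* ≈ 25.8

From dC/dt = 0: 0.0137H* = 0.236, so H* = 17.2.
From dB/dt = 0: 0.933(1 - B*/953) = 0.0127·17.2, giving B* = 953·(1 - 0.234) = 730.
From dH/dt = 0: 0.00189·730 - 0.131 = 0.0484C*, so C* = 1.25/0.0484 = 25.8.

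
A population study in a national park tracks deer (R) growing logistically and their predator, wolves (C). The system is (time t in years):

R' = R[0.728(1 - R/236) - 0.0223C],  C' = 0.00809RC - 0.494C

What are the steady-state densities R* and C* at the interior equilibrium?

From dC/dt = 0 with C > 0: 0.00809R* = 0.494, so R* = 61.1.
Substitute into dR/dt = 0: 0.728(1 - 61.1/236) = 0.0223C*.
The bracket is 0.741, giving C* = 0.54/0.0223 = 24.2.

R* ≈ 61.1, C* ≈ 24.2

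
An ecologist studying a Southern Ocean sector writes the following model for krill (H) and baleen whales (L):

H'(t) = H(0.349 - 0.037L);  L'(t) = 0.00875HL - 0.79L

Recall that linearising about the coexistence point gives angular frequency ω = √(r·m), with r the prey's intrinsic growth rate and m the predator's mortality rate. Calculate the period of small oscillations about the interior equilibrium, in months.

T ≈ 12 months

Here r = 0.349 and m = 0.79, so r·m = 0.276.
ω = √0.276 = 0.525 per month, hence T = 2π/ω ≈ 12 months.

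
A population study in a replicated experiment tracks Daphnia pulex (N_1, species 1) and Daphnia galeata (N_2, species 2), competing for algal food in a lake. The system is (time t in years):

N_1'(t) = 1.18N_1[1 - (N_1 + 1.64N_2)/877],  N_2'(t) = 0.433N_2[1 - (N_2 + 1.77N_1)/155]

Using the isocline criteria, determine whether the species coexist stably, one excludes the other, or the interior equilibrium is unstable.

species 1 excludes species 2

Compare the nullcline intercepts: K1/α12 = 877/1.64 = 535 > K2 = 155; K2/α21 = 155/1.77 = 87.6 < K1 = 877.
Since the inequalities point opposite ways, species 1 can invade but species 2 cannot.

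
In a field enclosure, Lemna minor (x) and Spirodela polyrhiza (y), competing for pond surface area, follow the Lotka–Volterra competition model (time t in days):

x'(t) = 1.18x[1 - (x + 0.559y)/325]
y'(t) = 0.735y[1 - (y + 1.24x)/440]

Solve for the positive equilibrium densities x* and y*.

Setting both brackets to zero gives the nullclines x + 0.559y = 325 and 1.24x + y = 440.
Substituting y = 440 - 1.24x into the first: x(1 - 0.559·1.24) = 325 - 0.559·440.
So x* = 79/0.307 = 258, and then y* = 440 - 1.24·258 = 121.

x* ≈ 258, y* ≈ 121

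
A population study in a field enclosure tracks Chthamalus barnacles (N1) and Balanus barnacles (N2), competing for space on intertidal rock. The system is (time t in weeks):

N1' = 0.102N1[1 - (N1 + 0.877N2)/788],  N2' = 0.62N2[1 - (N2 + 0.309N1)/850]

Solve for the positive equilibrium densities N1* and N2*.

N1* ≈ 58.4, N2* ≈ 832

Setting both brackets to zero gives the nullclines N1 + 0.877N2 = 788 and 0.309N1 + N2 = 850.
Substituting N2 = 850 - 0.309N1 into the first: N1(1 - 0.877·0.309) = 788 - 0.877·850.
So N1* = 42.5/0.729 = 58.4, and then N2* = 850 - 0.309·58.4 = 832.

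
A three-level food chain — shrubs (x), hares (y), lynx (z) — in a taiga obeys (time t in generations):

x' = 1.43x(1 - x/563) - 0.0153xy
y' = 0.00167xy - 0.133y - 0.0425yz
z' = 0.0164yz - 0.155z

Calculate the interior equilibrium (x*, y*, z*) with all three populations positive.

x* ≈ 506, y* ≈ 9.45, z* ≈ 16.8

From dz/dt = 0: 0.0164y* = 0.155, so y* = 9.45.
From dx/dt = 0: 1.43(1 - x*/563) = 0.0153·9.45, giving x* = 563·(1 - 0.101) = 506.
From dy/dt = 0: 0.00167·506 - 0.133 = 0.0425z*, so z* = 0.712/0.0425 = 16.8.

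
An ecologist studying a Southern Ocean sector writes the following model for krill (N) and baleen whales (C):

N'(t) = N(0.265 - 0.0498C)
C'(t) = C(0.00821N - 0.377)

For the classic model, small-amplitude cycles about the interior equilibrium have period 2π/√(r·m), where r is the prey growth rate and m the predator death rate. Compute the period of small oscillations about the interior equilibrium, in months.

T ≈ 19.9 months

Here r = 0.265 and m = 0.377, so r·m = 0.0999.
ω = √0.0999 = 0.316 per month, hence T = 2π/ω ≈ 19.9 months.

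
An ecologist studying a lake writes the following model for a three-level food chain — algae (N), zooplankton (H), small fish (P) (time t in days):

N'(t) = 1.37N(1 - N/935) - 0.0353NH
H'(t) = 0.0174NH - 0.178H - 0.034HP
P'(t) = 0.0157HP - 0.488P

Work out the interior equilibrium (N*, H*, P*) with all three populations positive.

From dP/dt = 0: 0.0157H* = 0.488, so H* = 31.1.
From dN/dt = 0: 1.37(1 - N*/935) = 0.0353·31.1, giving N* = 935·(1 - 0.801) = 186.
From dH/dt = 0: 0.0174·186 - 0.178 = 0.034P*, so P* = 3.06/0.034 = 90.

N* ≈ 186, H* ≈ 31.1, P* ≈ 90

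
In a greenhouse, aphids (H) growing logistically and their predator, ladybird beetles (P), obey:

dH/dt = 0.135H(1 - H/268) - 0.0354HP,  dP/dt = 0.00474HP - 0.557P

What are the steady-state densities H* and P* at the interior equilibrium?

From dP/dt = 0 with P > 0: 0.00474H* = 0.557, so H* = 118.
Substitute into dH/dt = 0: 0.135(1 - 118/268) = 0.0354P*.
The bracket is 0.562, giving P* = 0.0758/0.0354 = 2.14.

H* ≈ 118, P* ≈ 2.14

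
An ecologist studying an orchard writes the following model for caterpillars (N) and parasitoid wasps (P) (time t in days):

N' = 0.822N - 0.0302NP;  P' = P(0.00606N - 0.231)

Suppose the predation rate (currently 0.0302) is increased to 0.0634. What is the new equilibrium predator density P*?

At the interior fixed point, setting dN/dt = 0 with N > 0 fixes P* = (prey growth rate)/(NP coefficient) — independent of the other coefficients.
With the change, P* = 0.822/0.0634 = 13; it falls from 27.2.

P* ≈ 13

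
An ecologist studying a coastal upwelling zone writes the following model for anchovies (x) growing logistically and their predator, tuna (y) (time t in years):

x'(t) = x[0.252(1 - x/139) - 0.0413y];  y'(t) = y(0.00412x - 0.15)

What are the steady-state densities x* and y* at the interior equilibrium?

From dy/dt = 0 with y > 0: 0.00412x* = 0.15, so x* = 36.4.
Substitute into dx/dt = 0: 0.252(1 - 36.4/139) = 0.0413y*.
The bracket is 0.738, giving y* = 0.186/0.0413 = 4.5.

x* ≈ 36.4, y* ≈ 4.5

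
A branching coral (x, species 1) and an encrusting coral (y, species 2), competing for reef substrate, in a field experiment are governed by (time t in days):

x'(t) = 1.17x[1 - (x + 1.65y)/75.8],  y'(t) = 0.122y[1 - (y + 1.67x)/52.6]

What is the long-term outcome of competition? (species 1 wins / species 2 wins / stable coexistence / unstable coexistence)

Compare the nullcline intercepts: K1/α12 = 75.8/1.65 = 45.9 < K2 = 52.6; K2/α21 = 52.6/1.67 = 31.5 < K1 = 75.8.
Since both are reversed, neither can invade when rare; the interior point is a saddle.

unstable coexistence (outcome depends on initial conditions)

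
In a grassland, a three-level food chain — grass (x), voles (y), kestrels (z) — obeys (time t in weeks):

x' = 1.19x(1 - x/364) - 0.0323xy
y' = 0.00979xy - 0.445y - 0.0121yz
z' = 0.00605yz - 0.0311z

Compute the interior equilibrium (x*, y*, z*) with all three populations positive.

From dz/dt = 0: 0.00605y* = 0.0311, so y* = 5.14.
From dx/dt = 0: 1.19(1 - x*/364) = 0.0323·5.14, giving x* = 364·(1 - 0.14) = 313.
From dy/dt = 0: 0.00979·313 - 0.445 = 0.0121z*, so z* = 2.62/0.0121 = 217.

x* ≈ 313, y* ≈ 5.14, z* ≈ 217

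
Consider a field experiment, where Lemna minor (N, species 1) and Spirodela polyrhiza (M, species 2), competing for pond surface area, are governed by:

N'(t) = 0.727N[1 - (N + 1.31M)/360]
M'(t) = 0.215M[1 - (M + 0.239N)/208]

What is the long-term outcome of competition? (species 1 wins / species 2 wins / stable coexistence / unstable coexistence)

Compare the nullcline intercepts: K1/α12 = 360/1.31 = 275 > K2 = 208; K2/α21 = 208/0.239 = 870 > K1 = 360.
Since both inequalities hold, each species can invade when rare, so the interior equilibrium is stable.

stable coexistence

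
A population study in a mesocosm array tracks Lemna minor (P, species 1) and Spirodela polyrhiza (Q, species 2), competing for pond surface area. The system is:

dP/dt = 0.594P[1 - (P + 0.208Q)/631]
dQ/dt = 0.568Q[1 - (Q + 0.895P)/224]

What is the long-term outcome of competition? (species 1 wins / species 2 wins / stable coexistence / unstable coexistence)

species 1 excludes species 2

Compare the nullcline intercepts: K1/α12 = 631/0.208 = 3030 > K2 = 224; K2/α21 = 224/0.895 = 250 < K1 = 631.
Since the inequalities point opposite ways, species 1 can invade but species 2 cannot.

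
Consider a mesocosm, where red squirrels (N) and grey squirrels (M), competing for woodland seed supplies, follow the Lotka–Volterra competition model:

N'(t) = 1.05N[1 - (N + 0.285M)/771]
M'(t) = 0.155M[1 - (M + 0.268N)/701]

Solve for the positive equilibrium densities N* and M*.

N* ≈ 618, M* ≈ 535

Setting both brackets to zero gives the nullclines N + 0.285M = 771 and 0.268N + M = 701.
Substituting M = 701 - 0.268N into the first: N(1 - 0.285·0.268) = 771 - 0.285·701.
So N* = 571/0.924 = 618, and then M* = 701 - 0.268·618 = 535.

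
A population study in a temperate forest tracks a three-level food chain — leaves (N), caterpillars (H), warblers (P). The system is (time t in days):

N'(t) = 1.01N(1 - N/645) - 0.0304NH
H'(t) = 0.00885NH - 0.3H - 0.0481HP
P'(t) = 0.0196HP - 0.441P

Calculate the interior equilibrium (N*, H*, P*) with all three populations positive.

From dP/dt = 0: 0.0196H* = 0.441, so H* = 22.5.
From dN/dt = 0: 1.01(1 - N*/645) = 0.0304·22.5, giving N* = 645·(1 - 0.677) = 208.
From dH/dt = 0: 0.00885·208 - 0.3 = 0.0481P*, so P* = 1.54/0.0481 = 32.1.

N* ≈ 208, H* ≈ 22.5, P* ≈ 32.1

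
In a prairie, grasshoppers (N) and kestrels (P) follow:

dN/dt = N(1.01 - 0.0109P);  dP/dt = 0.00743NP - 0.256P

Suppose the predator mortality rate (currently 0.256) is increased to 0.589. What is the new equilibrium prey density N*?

N* ≈ 79.3

At the interior fixed point, setting dP/dt = 0 with P > 0 fixes N* = (predator death rate)/(NP coefficient) — independent of the other coefficients.
With the change, N* = 0.589/0.00743 = 79.3; it rises from 34.5.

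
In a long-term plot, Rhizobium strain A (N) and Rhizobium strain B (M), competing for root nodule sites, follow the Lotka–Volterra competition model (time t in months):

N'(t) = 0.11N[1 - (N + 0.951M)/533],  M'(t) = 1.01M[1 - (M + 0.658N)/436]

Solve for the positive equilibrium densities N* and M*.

N* ≈ 316, M* ≈ 228

Setting both brackets to zero gives the nullclines N + 0.951M = 533 and 0.658N + M = 436.
Substituting M = 436 - 0.658N into the first: N(1 - 0.951·0.658) = 533 - 0.951·436.
So N* = 118/0.374 = 316, and then M* = 436 - 0.658·316 = 228.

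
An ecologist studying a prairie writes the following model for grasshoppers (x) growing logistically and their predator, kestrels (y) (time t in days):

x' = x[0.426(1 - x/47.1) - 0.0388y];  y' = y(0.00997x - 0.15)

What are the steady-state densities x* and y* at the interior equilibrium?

From dy/dt = 0 with y > 0: 0.00997x* = 0.15, so x* = 15.
Substitute into dx/dt = 0: 0.426(1 - 15/47.1) = 0.0388y*.
The bracket is 0.681, giving y* = 0.29/0.0388 = 7.47.

x* ≈ 15, y* ≈ 7.47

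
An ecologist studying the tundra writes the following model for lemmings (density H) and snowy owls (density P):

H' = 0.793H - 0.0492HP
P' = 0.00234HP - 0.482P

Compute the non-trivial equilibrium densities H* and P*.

H* ≈ 206, P* ≈ 16.1

Set dP/dt = 0 with P > 0: 0.00234H - 0.482 = 0, so H* = 0.482/0.00234 = 206.
Set dH/dt = 0 with H > 0: 0.793 - 0.0492P = 0, so P* = 0.793/0.0492 = 16.1.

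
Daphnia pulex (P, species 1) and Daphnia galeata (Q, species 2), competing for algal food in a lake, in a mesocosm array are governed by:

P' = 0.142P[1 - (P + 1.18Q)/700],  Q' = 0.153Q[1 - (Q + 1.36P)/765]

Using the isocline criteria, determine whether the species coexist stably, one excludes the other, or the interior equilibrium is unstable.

unstable coexistence (outcome depends on initial conditions)

Compare the nullcline intercepts: K1/α12 = 700/1.18 = 593 < K2 = 765; K2/α21 = 765/1.36 = 562 < K1 = 700.
Since both are reversed, neither can invade when rare; the interior point is a saddle.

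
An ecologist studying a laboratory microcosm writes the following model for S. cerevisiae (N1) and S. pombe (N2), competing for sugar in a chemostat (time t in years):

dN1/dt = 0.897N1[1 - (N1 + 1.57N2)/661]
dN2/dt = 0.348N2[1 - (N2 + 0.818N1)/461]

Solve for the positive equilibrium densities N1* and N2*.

N1* ≈ 221, N2* ≈ 280

Setting both brackets to zero gives the nullclines N1 + 1.57N2 = 661 and 0.818N1 + N2 = 461.
Substituting N2 = 461 - 0.818N1 into the first: N1(1 - 1.57·0.818) = 661 - 1.57·461.
So N1* = -62.8/-0.284 = 221, and then N2* = 461 - 0.818·221 = 280.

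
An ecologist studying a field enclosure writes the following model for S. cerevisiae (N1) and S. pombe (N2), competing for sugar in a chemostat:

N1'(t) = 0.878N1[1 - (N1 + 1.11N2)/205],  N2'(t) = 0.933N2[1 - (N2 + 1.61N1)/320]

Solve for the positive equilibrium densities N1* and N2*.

N1* ≈ 191, N2* ≈ 12.8

Setting both brackets to zero gives the nullclines N1 + 1.11N2 = 205 and 1.61N1 + N2 = 320.
Substituting N2 = 320 - 1.61N1 into the first: N1(1 - 1.11·1.61) = 205 - 1.11·320.
So N1* = -150/-0.787 = 191, and then N2* = 320 - 1.61·191 = 12.8.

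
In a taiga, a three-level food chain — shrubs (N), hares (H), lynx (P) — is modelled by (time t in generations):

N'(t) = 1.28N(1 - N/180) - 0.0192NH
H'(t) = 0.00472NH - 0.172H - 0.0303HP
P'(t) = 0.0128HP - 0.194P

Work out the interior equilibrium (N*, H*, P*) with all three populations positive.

From dP/dt = 0: 0.0128H* = 0.194, so H* = 15.2.
From dN/dt = 0: 1.28(1 - N*/180) = 0.0192·15.2, giving N* = 180·(1 - 0.227) = 139.
From dH/dt = 0: 0.00472·139 - 0.172 = 0.0303P*, so P* = 0.484/0.0303 = 16.

N* ≈ 139, H* ≈ 15.2, P* ≈ 16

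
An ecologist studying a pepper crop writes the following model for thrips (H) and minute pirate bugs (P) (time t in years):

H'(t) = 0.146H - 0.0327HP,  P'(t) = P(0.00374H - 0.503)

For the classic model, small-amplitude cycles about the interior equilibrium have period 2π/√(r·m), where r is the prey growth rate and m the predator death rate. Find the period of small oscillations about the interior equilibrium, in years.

T ≈ 23.2 years

Here r = 0.146 and m = 0.503, so r·m = 0.0734.
ω = √0.0734 = 0.271 per year, hence T = 2π/ω ≈ 23.2 years.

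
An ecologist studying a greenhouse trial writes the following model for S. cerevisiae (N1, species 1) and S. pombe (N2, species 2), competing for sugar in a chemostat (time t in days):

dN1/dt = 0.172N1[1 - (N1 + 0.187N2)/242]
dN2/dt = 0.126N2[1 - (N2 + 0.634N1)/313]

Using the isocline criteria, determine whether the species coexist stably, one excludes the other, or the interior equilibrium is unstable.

stable coexistence

Compare the nullcline intercepts: K1/α12 = 242/0.187 = 1290 > K2 = 313; K2/α21 = 313/0.634 = 494 > K1 = 242.
Since both inequalities hold, each species can invade when rare, so the interior equilibrium is stable.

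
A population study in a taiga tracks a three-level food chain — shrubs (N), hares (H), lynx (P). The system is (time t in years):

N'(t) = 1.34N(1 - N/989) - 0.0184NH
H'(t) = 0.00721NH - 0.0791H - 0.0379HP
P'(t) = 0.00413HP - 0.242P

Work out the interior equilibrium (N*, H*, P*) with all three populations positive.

From dP/dt = 0: 0.00413H* = 0.242, so H* = 58.6.
From dN/dt = 0: 1.34(1 - N*/989) = 0.0184·58.6, giving N* = 989·(1 - 0.805) = 193.
From dH/dt = 0: 0.00721·193 - 0.0791 = 0.0379P*, so P* = 1.31/0.0379 = 34.7.

N* ≈ 193, H* ≈ 58.6, P* ≈ 34.7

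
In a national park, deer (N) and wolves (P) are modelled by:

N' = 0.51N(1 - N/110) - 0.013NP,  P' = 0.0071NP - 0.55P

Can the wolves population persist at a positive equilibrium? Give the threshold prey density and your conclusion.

The predator equation gives dP/dt > 0 only when N > 0.55/0.0071 = 77.5.
Without the predator, N → K = 110. Since 110 > 77.5, the predator can invade and persist.

Threshold N = 77.5; K > 77.5, so yes, the predator persists.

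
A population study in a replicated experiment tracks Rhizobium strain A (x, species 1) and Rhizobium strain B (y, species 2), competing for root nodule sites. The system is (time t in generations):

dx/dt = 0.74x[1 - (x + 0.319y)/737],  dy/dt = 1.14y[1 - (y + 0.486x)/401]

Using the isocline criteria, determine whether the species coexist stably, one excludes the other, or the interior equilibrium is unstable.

stable coexistence

Compare the nullcline intercepts: K1/α12 = 737/0.319 = 2310 > K2 = 401; K2/α21 = 401/0.486 = 825 > K1 = 737.
Since both inequalities hold, each species can invade when rare, so the interior equilibrium is stable.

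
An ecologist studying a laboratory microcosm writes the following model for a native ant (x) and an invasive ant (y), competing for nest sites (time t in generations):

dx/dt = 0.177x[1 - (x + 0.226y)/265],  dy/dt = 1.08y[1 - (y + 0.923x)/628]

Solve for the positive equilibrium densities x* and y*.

x* ≈ 156, y* ≈ 484

Setting both brackets to zero gives the nullclines x + 0.226y = 265 and 0.923x + y = 628.
Substituting y = 628 - 0.923x into the first: x(1 - 0.226·0.923) = 265 - 0.226·628.
So x* = 123/0.791 = 156, and then y* = 628 - 0.923·156 = 484.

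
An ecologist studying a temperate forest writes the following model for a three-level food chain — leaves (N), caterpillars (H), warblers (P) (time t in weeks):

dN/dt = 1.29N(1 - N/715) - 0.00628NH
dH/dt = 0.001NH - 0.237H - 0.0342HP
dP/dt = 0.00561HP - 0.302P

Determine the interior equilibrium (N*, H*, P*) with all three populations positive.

N* ≈ 528, H* ≈ 53.8, P* ≈ 8.5

From dP/dt = 0: 0.00561H* = 0.302, so H* = 53.8.
From dN/dt = 0: 1.29(1 - N*/715) = 0.00628·53.8, giving N* = 715·(1 - 0.262) = 528.
From dH/dt = 0: 0.001·528 - 0.237 = 0.0342P*, so P* = 0.291/0.0342 = 8.5.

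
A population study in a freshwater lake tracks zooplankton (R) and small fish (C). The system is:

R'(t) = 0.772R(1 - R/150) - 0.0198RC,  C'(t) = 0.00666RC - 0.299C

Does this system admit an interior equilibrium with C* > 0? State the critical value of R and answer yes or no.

The predator equation gives dC/dt > 0 only when R > 0.299/0.00666 = 44.9.
Without the predator, R → K = 150. Since 150 > 44.9, the predator can invade and persist.

Threshold R = 44.9; K > 44.9, so yes, the predator persists.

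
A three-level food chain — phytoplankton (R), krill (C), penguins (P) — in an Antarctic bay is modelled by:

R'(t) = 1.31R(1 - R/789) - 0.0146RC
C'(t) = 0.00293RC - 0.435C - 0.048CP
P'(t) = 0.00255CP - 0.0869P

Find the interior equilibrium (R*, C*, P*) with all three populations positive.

From dP/dt = 0: 0.00255C* = 0.0869, so C* = 34.1.
From dR/dt = 0: 1.31(1 - R*/789) = 0.0146·34.1, giving R* = 789·(1 - 0.38) = 489.
From dC/dt = 0: 0.00293·489 - 0.435 = 0.048P*, so P* = 0.999/0.048 = 20.8.

R* ≈ 489, C* ≈ 34.1, P* ≈ 20.8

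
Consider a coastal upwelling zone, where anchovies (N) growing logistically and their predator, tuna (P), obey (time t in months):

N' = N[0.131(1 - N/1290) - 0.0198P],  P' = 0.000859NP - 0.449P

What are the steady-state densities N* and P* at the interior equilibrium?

From dP/dt = 0 with P > 0: 0.000859N* = 0.449, so N* = 523.
Substitute into dN/dt = 0: 0.131(1 - 523/1290) = 0.0198P*.
The bracket is 0.595, giving P* = 0.0779/0.0198 = 3.94.

N* ≈ 523, P* ≈ 3.94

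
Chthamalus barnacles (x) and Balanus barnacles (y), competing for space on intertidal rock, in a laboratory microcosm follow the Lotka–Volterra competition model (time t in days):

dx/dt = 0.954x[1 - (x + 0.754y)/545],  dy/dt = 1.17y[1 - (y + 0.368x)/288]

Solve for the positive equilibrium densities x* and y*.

Setting both brackets to zero gives the nullclines x + 0.754y = 545 and 0.368x + y = 288.
Substituting y = 288 - 0.368x into the first: x(1 - 0.754·0.368) = 545 - 0.754·288.
So x* = 328/0.723 = 454, and then y* = 288 - 0.368·454 = 121.

x* ≈ 454, y* ≈ 121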